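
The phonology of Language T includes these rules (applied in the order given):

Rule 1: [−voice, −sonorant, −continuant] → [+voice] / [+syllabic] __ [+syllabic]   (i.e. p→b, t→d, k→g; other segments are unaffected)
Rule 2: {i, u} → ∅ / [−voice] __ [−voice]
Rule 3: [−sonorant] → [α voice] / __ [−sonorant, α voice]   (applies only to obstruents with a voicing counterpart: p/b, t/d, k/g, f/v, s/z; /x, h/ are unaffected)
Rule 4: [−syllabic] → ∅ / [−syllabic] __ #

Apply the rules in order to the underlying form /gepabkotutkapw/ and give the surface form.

Rule 1 (intervocalic voicing): /p/ is a voiceless stop between vowels /e/ and /a/, so it voices to [b]. /t/ is a voiceless stop between vowels /o/ and /u/, so it voices to [d]. /gepabkotutkapw/ → gebabkodutkapw.
Rule 2 (high vowel syncope): no segment meets the environment; /gebabkodutkapw/ is unchanged.
Rule 3 (regressive voicing assimilation): /b/ precedes the voiceless obstruent /k/, so it devoices to [p] by assimilation. /gebabkodutkapw/ → gebapkodutkapw.
Rule 4 (final cluster simplification): /w/ is the second consonant of a word-final cluster /pw/, so it deletes. /gebapkodutkapw/ → gebapkodutkap.

gebapkodutkap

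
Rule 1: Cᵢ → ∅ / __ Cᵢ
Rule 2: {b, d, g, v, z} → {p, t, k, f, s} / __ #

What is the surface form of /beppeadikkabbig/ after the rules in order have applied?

bepeadikabik

Rule 1 (degemination): /pp/ is a geminate; the first /p/ deletes. /kk/ is a geminate; the first /k/ deletes. /bb/ is a geminate; the first /b/ deletes. /beppeadikkabbig/ → bepeadikabig.
Rule 2 (final devoicing): /g/ is a voiced obstruent in word-final position, so it devoices to [k]. /bepeadikabig/ → bepeadikabik.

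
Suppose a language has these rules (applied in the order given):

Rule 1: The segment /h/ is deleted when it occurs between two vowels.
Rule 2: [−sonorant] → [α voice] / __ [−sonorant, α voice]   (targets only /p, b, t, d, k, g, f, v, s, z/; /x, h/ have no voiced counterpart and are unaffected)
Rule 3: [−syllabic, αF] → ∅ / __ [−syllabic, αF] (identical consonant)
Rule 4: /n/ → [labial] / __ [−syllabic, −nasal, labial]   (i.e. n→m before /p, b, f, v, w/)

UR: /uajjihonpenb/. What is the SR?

uajiompemb

Rule 1 (intervocalic h-deletion): /h/ occurs between vowels /i/ and /o/, so it deletes. /uajjihonpenb/ → uajjionpenb.
Rule 2 (regressive voicing assimilation): no segment meets the environment; /uajjionpenb/ is unchanged.
Rule 3 (degemination): /jj/ is a geminate; the first /j/ deletes. /uajjionpenb/ → uajionpenb.
Rule 4 (nasal place assimilation): /n/ precedes the labial consonant /p/, so it assimilates in place to [m]. /n/ precedes the labial consonant /b/, so it assimilates in place to [m]. /uajionpenb/ → uajiompemb.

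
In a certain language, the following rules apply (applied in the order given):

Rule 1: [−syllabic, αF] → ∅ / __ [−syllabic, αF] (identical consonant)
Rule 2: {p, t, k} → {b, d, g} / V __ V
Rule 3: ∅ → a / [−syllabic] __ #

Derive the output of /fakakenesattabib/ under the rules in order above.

fagagenesadabiba

Rule 1 (degemination): /tt/ is a geminate; the first /t/ deletes. /fakakenesattabib/ → fakakenesatabib.
Rule 2 (intervocalic voicing): /k/ is a voiceless stop between vowels /a/ and /a/, so it voices to [g]. /k/ is a voiceless stop between vowels /a/ and /e/, so it voices to [g]. /t/ is a voiceless stop between vowels /a/ and /a/, so it voices to [d]. /fakakenesatabib/ → fagagenesadabib.
Rule 3 (final a-epenthesis): the form ends in the consonant /b/, so [a] is inserted word-finally. /fagagenesadabib/ → fagagenesadabiba.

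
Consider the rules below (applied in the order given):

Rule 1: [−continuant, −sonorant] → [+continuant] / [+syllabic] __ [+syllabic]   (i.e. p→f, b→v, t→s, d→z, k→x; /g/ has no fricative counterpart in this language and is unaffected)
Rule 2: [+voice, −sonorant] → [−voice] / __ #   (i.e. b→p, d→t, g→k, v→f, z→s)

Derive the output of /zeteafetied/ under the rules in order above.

Rule 1 (intervocalic spirantization): /t/ is a stop between vowels /e/ and /e/, so it spirantizes to the fricative [s]. /t/ is a stop between vowels /e/ and /i/, so it spirantizes to the fricative [s]. /zeteafetied/ → zeseafesied.
Rule 2 (final devoicing): /d/ is a voiced obstruent in word-final position, so it devoices to [t]. /zeseafesied/ → zeseafesiet.

zeseafesiet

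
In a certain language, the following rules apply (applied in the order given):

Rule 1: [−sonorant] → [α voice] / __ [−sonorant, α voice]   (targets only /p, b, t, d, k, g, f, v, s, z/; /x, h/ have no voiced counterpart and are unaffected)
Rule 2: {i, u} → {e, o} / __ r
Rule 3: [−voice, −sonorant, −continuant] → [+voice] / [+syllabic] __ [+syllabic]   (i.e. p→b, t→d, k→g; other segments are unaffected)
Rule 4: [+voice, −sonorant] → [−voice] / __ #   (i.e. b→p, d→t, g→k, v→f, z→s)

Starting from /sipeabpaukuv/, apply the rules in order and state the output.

sibeappauguf

Rule 1 (regressive voicing assimilation): /b/ precedes the voiceless obstruent /p/, so it devoices to [p] by assimilation. /sipeabpaukuv/ → sipeappaukuv.
Rule 2 (pre-rhotic lowering): no segment meets the environment; /sipeappaukuv/ is unchanged.
Rule 3 (intervocalic voicing): /p/ is a voiceless stop between vowels /i/ and /e/, so it voices to [b]. /k/ is a voiceless stop between vowels /u/ and /u/, so it voices to [g]. /sipeappaukuv/ → sibeappauguv.
Rule 4 (final devoicing): /v/ is a voiced obstruent in word-final position, so it devoices to [f]. /sibeappauguv/ → sibeappauguf.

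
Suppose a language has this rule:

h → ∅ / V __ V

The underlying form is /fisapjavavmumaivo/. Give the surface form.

No segment of /fisapjavavmumaivo/ meets the structural description of the rule, so the form surfaces unchanged.

fisapjavavmumaivo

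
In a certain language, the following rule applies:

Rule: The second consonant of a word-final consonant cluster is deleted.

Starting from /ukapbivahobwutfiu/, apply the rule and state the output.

ukapbivahobwutfiu

No segment of /ukapbivahobwutfiu/ meets the structural description of the rule, so the form surfaces unchanged.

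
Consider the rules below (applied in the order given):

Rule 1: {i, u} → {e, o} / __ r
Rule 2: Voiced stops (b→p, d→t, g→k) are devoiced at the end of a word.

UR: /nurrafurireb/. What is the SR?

norraforerep

Rule 1 (pre-rhotic lowering): /u/ is a high vowel immediately before /r/, so it lowers to [o]. /u/ is a high vowel immediately before /r/, so it lowers to [o]. /i/ is a high vowel immediately before /r/, so it lowers to [e]. /nurrafurireb/ → norraforereb.
Rule 2 (final devoicing): /b/ is a voiced stop in word-final position, so it devoices to [p]. /norraforereb/ → norraforerep.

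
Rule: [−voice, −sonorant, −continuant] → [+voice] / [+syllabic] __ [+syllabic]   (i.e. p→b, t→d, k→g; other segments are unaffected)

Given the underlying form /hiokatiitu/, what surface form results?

hiogadiidu

/k/ is a voiceless stop between vowels /o/ and /a/, so it voices to [g].
/t/ is a voiceless stop between vowels /a/ and /i/, so it voices to [d].
/t/ is a voiceless stop between vowels /i/ and /u/, so it voices to [d].
Surface form: [hiogadiidu].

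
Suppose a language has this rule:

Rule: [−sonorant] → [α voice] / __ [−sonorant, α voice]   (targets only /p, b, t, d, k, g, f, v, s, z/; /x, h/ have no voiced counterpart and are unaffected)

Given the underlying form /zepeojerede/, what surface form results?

zepeojerede

No segment of /zepeojerede/ meets the structural description of the rule, so the form surfaces unchanged.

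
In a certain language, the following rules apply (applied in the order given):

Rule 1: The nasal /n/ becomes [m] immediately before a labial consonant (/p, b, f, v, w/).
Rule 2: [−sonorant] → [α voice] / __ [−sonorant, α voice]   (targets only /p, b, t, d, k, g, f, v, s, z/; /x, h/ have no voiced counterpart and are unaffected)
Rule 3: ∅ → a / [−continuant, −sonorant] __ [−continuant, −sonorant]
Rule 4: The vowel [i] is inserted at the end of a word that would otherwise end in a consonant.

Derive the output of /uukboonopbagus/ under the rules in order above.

uugaboonobabagusi

Rule 1 (nasal place assimilation): no segment meets the environment; /uukboonopbagus/ is unchanged.
Rule 2 (regressive voicing assimilation): /k/ precedes the voiced obstruent /b/, so it voices to [g] by assimilation. /p/ precedes the voiced obstruent /b/, so it voices to [b] by assimilation. /uukboonopbagus/ → uugboonobbagus.
Rule 3 (stop-cluster a-epenthesis): /g/ and /b/ form a stop–stop cluster, so [a] is inserted between them. /b/ and /b/ form a stop–stop cluster, so [a] is inserted between them. /uugboonobbagus/ → uugaboonobabagus.
Rule 4 (final i-epenthesis): the form ends in the consonant /s/, so [i] is inserted word-finally. /uugaboonobabagus/ → uugaboonobabagusi.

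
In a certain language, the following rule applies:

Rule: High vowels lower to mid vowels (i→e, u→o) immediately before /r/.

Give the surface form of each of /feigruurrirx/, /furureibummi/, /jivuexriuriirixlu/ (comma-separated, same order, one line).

feigruorrerx, fororeibummi, jivuexriorierixlu

/feigruurrirx/: /u/ is a high vowel immediately before /r/, so it lowers to [o]. /i/ is a high vowel immediately before /r/, so it lowers to [e]. → [feigruorrerx].
/furureibummi/: /u/ is a high vowel immediately before /r/, so it lowers to [o]. /u/ is a high vowel immediately before /r/, so it lowers to [o]. → [fororeibummi].
/jivuexriuriirixlu/: /u/ is a high vowel immediately before /r/, so it lowers to [o]. /i/ is a high vowel immediately before /r/, so it lowers to [e]. → [jivuexriorierixlu].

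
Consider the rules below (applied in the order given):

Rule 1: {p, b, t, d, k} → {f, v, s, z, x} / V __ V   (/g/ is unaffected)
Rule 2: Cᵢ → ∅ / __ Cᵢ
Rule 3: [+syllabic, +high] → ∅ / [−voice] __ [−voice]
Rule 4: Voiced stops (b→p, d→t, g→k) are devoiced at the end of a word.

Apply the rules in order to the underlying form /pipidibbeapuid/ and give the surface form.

Rule 1 (intervocalic spirantization): /p/ is a stop between vowels /i/ and /i/, so it spirantizes to the fricative [f]. /d/ is a stop between vowels /i/ and /i/, so it spirantizes to the fricative [z]. /p/ is a stop between vowels /a/ and /u/, so it spirantizes to the fricative [f]. /pipidibbeapuid/ → pifizibbeafuid.
Rule 2 (degemination): /bb/ is a geminate; the first /b/ deletes. /pifizibbeafuid/ → pifizibeafuid.
Rule 3 (high vowel syncope): /i/ is a high vowel flanked by voiceless consonants /p/ and /f/, so it deletes. /pifizibeafuid/ → pfizibeafuid.
Rule 4 (final devoicing): /d/ is a voiced stop in word-final position, so it devoices to [t]. /pfizibeafuid/ → pfizibeafuit.

pfizibeafuit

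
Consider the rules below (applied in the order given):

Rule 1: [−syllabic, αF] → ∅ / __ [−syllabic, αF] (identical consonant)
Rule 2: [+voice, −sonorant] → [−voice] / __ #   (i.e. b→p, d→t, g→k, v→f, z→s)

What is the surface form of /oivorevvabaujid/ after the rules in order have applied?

Rule 1 (degemination): /vv/ is a geminate; the first /v/ deletes. /oivorevvabaujid/ → oivorevabaujid.
Rule 2 (final devoicing): /d/ is a voiced obstruent in word-final position, so it devoices to [t]. /oivorevabaujid/ → oivorevabaujit.

oivorevabaujit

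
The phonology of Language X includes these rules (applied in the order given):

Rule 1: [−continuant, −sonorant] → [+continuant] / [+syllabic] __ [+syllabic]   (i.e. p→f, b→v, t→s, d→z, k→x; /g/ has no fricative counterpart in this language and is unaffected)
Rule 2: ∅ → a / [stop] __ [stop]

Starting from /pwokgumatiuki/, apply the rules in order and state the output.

Rule 1 (intervocalic spirantization): /t/ is a stop between vowels /a/ and /i/, so it spirantizes to the fricative [s]. /k/ is a stop between vowels /u/ and /i/, so it spirantizes to the fricative [x]. /pwokgumatiuki/ → pwokgumasiuxi.
Rule 2 (stop-cluster a-epenthesis): /k/ and /g/ form a stop–stop cluster, so [a] is inserted between them. /pwokgumasiuxi/ → pwokagumasiuxi.

pwokagumasiuxi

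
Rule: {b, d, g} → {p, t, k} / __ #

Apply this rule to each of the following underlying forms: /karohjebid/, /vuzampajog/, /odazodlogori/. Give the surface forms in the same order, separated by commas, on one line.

/karohjebid/: /d/ is a voiced stop in word-final position, so it devoices to [t]. → [karohjebit].
/vuzampajog/: /g/ is a voiced stop in word-final position, so it devoices to [k]. → [vuzampajok].
/odazodlogori/: the rule's environment is not met; surfaces unchanged as [odazodlogori].

karohjebit, vuzampajok, odazodlogori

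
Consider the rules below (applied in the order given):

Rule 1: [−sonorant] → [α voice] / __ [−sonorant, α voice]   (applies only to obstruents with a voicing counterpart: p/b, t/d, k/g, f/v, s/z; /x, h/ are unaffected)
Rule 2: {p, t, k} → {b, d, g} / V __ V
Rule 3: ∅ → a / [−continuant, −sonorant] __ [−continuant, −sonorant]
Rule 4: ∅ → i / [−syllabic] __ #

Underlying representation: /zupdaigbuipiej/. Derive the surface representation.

Rule 1 (regressive voicing assimilation): /p/ precedes the voiced obstruent /d/, so it voices to [b] by assimilation. /zupdaigbuipiej/ → zubdaigbuipiej.
Rule 2 (intervocalic voicing): /p/ is a voiceless stop between vowels /i/ and /i/, so it voices to [b]. /zubdaigbuipiej/ → zubdaigbuibiej.
Rule 3 (stop-cluster a-epenthesis): /b/ and /d/ form a stop–stop cluster, so [a] is inserted between them. /g/ and /b/ form a stop–stop cluster, so [a] is inserted between them. /zubdaigbuibiej/ → zubadaigabuibiej.
Rule 4 (final i-epenthesis): the form ends in the consonant /j/, so [i] is inserted word-finally. /zubadaigabuibiej/ → zubadaigabuibieji.

zubadaigabuibieji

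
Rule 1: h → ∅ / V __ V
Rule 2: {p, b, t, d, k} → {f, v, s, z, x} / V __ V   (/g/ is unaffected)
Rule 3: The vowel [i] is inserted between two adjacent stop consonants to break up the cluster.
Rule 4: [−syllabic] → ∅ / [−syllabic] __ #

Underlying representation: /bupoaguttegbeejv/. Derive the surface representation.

Rule 1 (intervocalic h-deletion): no segment meets the environment; /bupoaguttegbeejv/ is unchanged.
Rule 2 (intervocalic spirantization): /p/ is a stop between vowels /u/ and /o/, so it spirantizes to the fricative [f]. /bupoaguttegbeejv/ → bufoaguttegbeejv.
Rule 3 (stop-cluster i-epenthesis): /t/ and /t/ form a stop–stop cluster, so [i] is inserted between them. /g/ and /b/ form a stop–stop cluster, so [i] is inserted between them. /bufoaguttegbeejv/ → bufoagutitegibeejv.
Rule 4 (final cluster simplification): /v/ is the second consonant of a word-final cluster /jv/, so it deletes. /bufoagutitegibeejv/ → bufoagutitegibeej.

bufoagutitegibeej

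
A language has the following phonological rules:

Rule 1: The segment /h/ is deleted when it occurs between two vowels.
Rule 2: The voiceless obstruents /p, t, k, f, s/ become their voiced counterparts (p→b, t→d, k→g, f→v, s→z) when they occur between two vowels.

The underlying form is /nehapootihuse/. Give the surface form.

neaboodiuze

Rule 1 (intervocalic h-deletion): /h/ occurs between vowels /e/ and /a/, so it deletes. /h/ occurs between vowels /i/ and /u/, so it deletes. /nehapootihuse/ → neapootiuse.
Rule 2 (intervocalic voicing): /p/ is a voiceless obstruent between vowels /a/ and /o/, so it voices to [b]. /t/ is a voiceless obstruent between vowels /o/ and /i/, so it voices to [d]. /s/ is a voiceless obstruent between vowels /u/ and /e/, so it voices to [z]. /neapootiuse/ → neaboodiuze.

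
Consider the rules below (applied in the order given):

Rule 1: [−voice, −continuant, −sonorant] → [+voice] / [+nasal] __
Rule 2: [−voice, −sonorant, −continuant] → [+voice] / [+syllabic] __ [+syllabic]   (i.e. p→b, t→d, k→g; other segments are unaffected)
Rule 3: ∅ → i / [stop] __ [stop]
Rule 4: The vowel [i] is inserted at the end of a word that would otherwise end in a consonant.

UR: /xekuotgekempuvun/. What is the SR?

Rule 1 (post-nasal voicing): /p/ is a voiceless stop immediately after the nasal /m/, so it voices to [b]. /xekuotgekempuvun/ → xekuotgekembuvun.
Rule 2 (intervocalic voicing): /k/ is a voiceless stop between vowels /e/ and /u/, so it voices to [g]. /k/ is a voiceless stop between vowels /e/ and /e/, so it voices to [g]. /xekuotgekembuvun/ → xeguotgegembuvun.
Rule 3 (stop-cluster i-epenthesis): /t/ and /g/ form a stop–stop cluster, so [i] is inserted between them. /xeguotgegembuvun/ → xeguotigegembuvun.
Rule 4 (final i-epenthesis): the form ends in the consonant /n/, so [i] is inserted word-finally. /xeguotigegembuvun/ → xeguotigegembuvuni.

xeguotigegembuvuni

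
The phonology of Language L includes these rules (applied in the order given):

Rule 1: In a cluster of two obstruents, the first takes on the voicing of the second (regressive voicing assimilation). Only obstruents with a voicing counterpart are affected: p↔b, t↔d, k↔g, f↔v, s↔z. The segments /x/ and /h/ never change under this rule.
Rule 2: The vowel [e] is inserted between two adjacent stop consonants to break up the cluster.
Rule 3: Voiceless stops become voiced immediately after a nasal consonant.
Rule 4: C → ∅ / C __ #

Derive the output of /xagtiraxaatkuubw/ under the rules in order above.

Rule 1 (regressive voicing assimilation): /g/ precedes the voiceless obstruent /t/, so it devoices to [k] by assimilation. /xagtiraxaatkuubw/ → xaktiraxaatkuubw.
Rule 2 (stop-cluster e-epenthesis): /k/ and /t/ form a stop–stop cluster, so [e] is inserted between them. /t/ and /k/ form a stop–stop cluster, so [e] is inserted between them. /xaktiraxaatkuubw/ → xaketiraxaatekuubw.
Rule 3 (post-nasal voicing): no segment meets the environment; /xaketiraxaatekuubw/ is unchanged.
Rule 4 (final cluster simplification): /w/ is the second consonant of a word-final cluster /bw/, so it deletes. /xaketiraxaatekuubw/ → xaketiraxaatekuub.

xaketiraxaatekuub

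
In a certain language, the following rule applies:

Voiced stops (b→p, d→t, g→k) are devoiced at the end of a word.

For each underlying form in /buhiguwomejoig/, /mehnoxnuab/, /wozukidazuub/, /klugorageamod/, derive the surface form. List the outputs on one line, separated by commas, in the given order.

/buhiguwomejoig/: /g/ is a voiced stop in word-final position, so it devoices to [k]. → [buhiguwomejoik].
/mehnoxnuab/: /b/ is a voiced stop in word-final position, so it devoices to [p]. → [mehnoxnuap].
/wozukidazuub/: /b/ is a voiced stop in word-final position, so it devoices to [p]. → [wozukidazuup].
/klugorageamod/: /d/ is a voiced stop in word-final position, so it devoices to [t]. → [klugorageamot].

buhiguwomejoik, mehnoxnuap, wozukidazuup, klugorageamot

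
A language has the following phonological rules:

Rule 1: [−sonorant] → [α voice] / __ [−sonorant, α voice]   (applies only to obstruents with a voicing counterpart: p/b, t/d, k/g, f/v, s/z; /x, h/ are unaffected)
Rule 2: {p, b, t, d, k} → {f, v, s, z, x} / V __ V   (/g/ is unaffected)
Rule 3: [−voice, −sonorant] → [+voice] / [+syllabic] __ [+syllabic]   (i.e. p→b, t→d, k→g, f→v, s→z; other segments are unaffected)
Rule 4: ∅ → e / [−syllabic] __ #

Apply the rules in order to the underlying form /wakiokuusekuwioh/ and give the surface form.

Rule 1 (regressive voicing assimilation): no segment meets the environment; /wakiokuusekuwioh/ is unchanged.
Rule 2 (intervocalic spirantization): /k/ is a stop between vowels /a/ and /i/, so it spirantizes to the fricative [x]. /k/ is a stop between vowels /o/ and /u/, so it spirantizes to the fricative [x]. /k/ is a stop between vowels /e/ and /u/, so it spirantizes to the fricative [x]. /wakiokuusekuwioh/ → waxioxuusexuwioh.
Rule 3 (intervocalic voicing): /s/ is a voiceless obstruent between vowels /u/ and /e/, so it voices to [z]. /waxioxuusexuwioh/ → waxioxuuzexuwioh.
Rule 4 (final e-epenthesis): the form ends in the consonant /h/, so [e] is inserted word-finally. /waxioxuuzexuwioh/ → waxioxuuzexuwiohe.

waxioxuuzexuwiohe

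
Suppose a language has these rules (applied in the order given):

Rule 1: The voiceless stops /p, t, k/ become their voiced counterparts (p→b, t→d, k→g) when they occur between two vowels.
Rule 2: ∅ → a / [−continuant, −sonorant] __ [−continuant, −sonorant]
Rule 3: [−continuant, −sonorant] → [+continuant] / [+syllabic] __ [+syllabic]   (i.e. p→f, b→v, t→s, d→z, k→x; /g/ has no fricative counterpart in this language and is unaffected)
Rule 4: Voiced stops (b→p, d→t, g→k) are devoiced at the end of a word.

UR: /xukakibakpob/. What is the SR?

xugagivaxafop

Rule 1 (intervocalic voicing): /k/ is a voiceless stop between vowels /u/ and /a/, so it voices to [g]. /k/ is a voiceless stop between vowels /a/ and /i/, so it voices to [g]. /xukakibakpob/ → xugagibakpob.
Rule 2 (stop-cluster a-epenthesis): /k/ and /p/ form a stop–stop cluster, so [a] is inserted between them. /xugagibakpob/ → xugagibakapob.
Rule 3 (intervocalic spirantization): /b/ is a stop between vowels /i/ and /a/, so it spirantizes to the fricative [v]. /k/ is a stop between vowels /a/ and /a/, so it spirantizes to the fricative [x]. /p/ is a stop between vowels /a/ and /o/, so it spirantizes to the fricative [f]. /xugagibakapob/ → xugagivaxafob.
Rule 4 (final devoicing): /b/ is a voiced stop in word-final position, so it devoices to [p]. /xugagivaxafob/ → xugagivaxafop.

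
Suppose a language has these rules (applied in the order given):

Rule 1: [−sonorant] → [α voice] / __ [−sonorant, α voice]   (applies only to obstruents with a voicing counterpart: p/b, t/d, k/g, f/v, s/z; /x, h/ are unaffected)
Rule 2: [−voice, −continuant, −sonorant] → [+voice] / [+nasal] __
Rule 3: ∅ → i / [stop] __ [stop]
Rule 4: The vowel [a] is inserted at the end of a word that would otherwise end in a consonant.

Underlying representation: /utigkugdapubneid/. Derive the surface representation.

utikikugidapubneida

Rule 1 (regressive voicing assimilation): /g/ precedes the voiceless obstruent /k/, so it devoices to [k] by assimilation. /utigkugdapubneid/ → utikkugdapubneid.
Rule 2 (post-nasal voicing): no segment meets the environment; /utikkugdapubneid/ is unchanged.
Rule 3 (stop-cluster i-epenthesis): /k/ and /k/ form a stop–stop cluster, so [i] is inserted between them. /g/ and /d/ form a stop–stop cluster, so [i] is inserted between them. /utikkugdapubneid/ → utikikugidapubneid.
Rule 4 (final a-epenthesis): the form ends in the consonant /d/, so [a] is inserted word-finally. /utikikugidapubneid/ → utikikugidapubneida.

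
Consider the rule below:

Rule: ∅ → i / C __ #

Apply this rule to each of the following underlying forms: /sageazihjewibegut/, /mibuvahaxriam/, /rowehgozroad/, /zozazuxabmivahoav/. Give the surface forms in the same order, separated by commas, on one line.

sageazihjewibeguti, mibuvahaxriami, rowehgozroadi, zozazuxabmivahoavi

/sageazihjewibegut/: the form ends in the consonant /t/, so [i] is inserted word-finally. → [sageazihjewibeguti].
/mibuvahaxriam/: the form ends in the consonant /m/, so [i] is inserted word-finally. → [mibuvahaxriami].
/rowehgozroad/: the form ends in the consonant /d/, so [i] is inserted word-finally. → [rowehgozroadi].
/zozazuxabmivahoav/: the form ends in the consonant /v/, so [i] is inserted word-finally. → [zozazuxabmivahoavi].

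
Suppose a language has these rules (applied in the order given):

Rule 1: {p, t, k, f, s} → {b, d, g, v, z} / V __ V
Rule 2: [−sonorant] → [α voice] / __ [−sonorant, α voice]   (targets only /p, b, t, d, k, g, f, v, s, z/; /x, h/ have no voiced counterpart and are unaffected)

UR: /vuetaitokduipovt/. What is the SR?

Rule 1 (intervocalic voicing): /t/ is a voiceless obstruent between vowels /e/ and /a/, so it voices to [d]. /t/ is a voiceless obstruent between vowels /i/ and /o/, so it voices to [d]. /p/ is a voiceless obstruent between vowels /i/ and /o/, so it voices to [b]. /vuetaitokduipovt/ → vuedaidokduibovt.
Rule 2 (regressive voicing assimilation): /k/ precedes the voiced obstruent /d/, so it voices to [g] by assimilation. /v/ precedes the voiceless obstruent /t/, so it devoices to [f] by assimilation. /vuedaidokduibovt/ → vuedaidogduiboft.

vuedaidogduiboft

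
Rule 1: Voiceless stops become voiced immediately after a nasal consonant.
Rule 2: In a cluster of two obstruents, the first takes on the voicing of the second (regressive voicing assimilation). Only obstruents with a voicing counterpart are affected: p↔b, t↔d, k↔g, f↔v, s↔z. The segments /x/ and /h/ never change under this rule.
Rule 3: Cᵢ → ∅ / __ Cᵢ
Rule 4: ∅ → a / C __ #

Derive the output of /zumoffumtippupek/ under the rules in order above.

zumofumdipupeka

Rule 1 (post-nasal voicing): /t/ is a voiceless stop immediately after the nasal /m/, so it voices to [d]. /zumoffumtippupek/ → zumoffumdippupek.
Rule 2 (regressive voicing assimilation): no segment meets the environment; /zumoffumdippupek/ is unchanged.
Rule 3 (degemination): /ff/ is a geminate; the first /f/ deletes. /pp/ is a geminate; the first /p/ deletes. /zumoffumdippupek/ → zumofumdipupek.
Rule 4 (final a-epenthesis): the form ends in the consonant /k/, so [a] is inserted word-finally. /zumofumdipupek/ → zumofumdipupeka.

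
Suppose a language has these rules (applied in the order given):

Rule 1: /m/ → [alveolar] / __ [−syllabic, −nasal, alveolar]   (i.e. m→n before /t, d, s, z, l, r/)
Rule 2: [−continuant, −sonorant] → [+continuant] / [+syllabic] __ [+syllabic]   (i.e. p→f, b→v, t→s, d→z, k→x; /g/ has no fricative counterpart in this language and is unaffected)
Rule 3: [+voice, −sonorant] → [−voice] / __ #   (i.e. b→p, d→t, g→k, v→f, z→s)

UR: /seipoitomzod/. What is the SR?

Rule 1 (nasal place assimilation): /m/ precedes the alveolar consonant /z/, so it assimilates in place to [n]. /seipoitomzod/ → seipoitonzod.
Rule 2 (intervocalic spirantization): /p/ is a stop between vowels /i/ and /o/, so it spirantizes to the fricative [f]. /t/ is a stop between vowels /i/ and /o/, so it spirantizes to the fricative [s]. /seipoitonzod/ → seifoisonzod.
Rule 3 (final devoicing): /d/ is a voiced obstruent in word-final position, so it devoices to [t]. /seifoisonzod/ → seifoisonzot.

seifoisonzot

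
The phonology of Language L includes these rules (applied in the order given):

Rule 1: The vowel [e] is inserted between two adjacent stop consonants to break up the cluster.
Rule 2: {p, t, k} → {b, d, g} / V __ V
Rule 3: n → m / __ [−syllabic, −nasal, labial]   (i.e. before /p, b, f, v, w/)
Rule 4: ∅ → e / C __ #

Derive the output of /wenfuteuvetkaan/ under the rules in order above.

wemfudeuvedegaane

Rule 1 (stop-cluster e-epenthesis): /t/ and /k/ form a stop–stop cluster, so [e] is inserted between them. /wenfuteuvetkaan/ → wenfuteuvetekaan.
Rule 2 (intervocalic voicing): /t/ is a voiceless stop between vowels /u/ and /e/, so it voices to [d]. /t/ is a voiceless stop between vowels /e/ and /e/, so it voices to [d]. /k/ is a voiceless stop between vowels /e/ and /a/, so it voices to [g]. /wenfuteuvetekaan/ → wenfudeuvedegaan.
Rule 3 (nasal place assimilation): /n/ precedes the labial consonant /f/, so it assimilates in place to [m]. /wenfudeuvedegaan/ → wemfudeuvedegaan.
Rule 4 (final e-epenthesis): the form ends in the consonant /n/, so [e] is inserted word-finally. /wemfudeuvedegaan/ → wemfudeuvedegaane.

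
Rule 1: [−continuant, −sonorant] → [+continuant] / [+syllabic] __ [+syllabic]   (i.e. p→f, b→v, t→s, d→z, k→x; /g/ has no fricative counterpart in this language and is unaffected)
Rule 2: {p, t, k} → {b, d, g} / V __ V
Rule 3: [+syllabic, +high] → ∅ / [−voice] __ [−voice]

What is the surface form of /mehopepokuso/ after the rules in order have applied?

Rule 1 (intervocalic spirantization): /p/ is a stop between vowels /o/ and /e/, so it spirantizes to the fricative [f]. /p/ is a stop between vowels /e/ and /o/, so it spirantizes to the fricative [f]. /k/ is a stop between vowels /o/ and /u/, so it spirantizes to the fricative [x]. /mehopepokuso/ → mehofefoxuso.
Rule 2 (intervocalic voicing): no segment meets the environment; /mehofefoxuso/ is unchanged.
Rule 3 (high vowel syncope): /u/ is a high vowel flanked by voiceless consonants /x/ and /s/, so it deletes. /mehofefoxuso/ → mehofefoxso.

mehofefoxso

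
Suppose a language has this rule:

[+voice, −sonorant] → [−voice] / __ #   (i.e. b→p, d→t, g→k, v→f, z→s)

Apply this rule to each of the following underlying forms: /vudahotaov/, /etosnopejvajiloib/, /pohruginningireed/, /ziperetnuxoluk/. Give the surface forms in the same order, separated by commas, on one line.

/vudahotaov/: /v/ is a voiced obstruent in word-final position, so it devoices to [f]. → [vudahotaof].
/etosnopejvajiloib/: /b/ is a voiced obstruent in word-final position, so it devoices to [p]. → [etosnopejvajiloip].
/pohruginningireed/: /d/ is a voiced obstruent in word-final position, so it devoices to [t]. → [pohruginningireet].
/ziperetnuxoluk/: the rule's environment is not met; surfaces unchanged as [ziperetnuxoluk].

vudahotaof, etosnopejvajiloip, pohruginningireet, ziperetnuxoluk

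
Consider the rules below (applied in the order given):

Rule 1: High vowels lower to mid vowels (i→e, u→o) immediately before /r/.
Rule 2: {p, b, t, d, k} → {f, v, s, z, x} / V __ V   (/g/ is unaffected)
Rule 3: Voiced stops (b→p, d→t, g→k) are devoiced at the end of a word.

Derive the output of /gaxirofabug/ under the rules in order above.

Rule 1 (pre-rhotic lowering): /i/ is a high vowel immediately before /r/, so it lowers to [e]. /gaxirofabug/ → gaxerofabug.
Rule 2 (intervocalic spirantization): /b/ is a stop between vowels /a/ and /u/, so it spirantizes to the fricative [v]. /gaxerofabug/ → gaxerofavug.
Rule 3 (final devoicing): /g/ is a voiced stop in word-final position, so it devoices to [k]. /gaxerofavug/ → gaxerofavuk.

gaxerofavuk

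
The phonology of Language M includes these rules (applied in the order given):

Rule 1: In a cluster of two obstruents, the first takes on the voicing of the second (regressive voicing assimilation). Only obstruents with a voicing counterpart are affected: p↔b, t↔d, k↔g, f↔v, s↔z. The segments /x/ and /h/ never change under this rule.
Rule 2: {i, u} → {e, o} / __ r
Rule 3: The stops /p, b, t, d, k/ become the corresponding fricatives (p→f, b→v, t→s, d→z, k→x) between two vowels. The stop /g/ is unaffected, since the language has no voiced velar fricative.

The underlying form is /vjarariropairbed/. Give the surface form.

Rule 1 (regressive voicing assimilation): no segment meets the environment; /vjarariropairbed/ is unchanged.
Rule 2 (pre-rhotic lowering): /i/ is a high vowel immediately before /r/, so it lowers to [e]. /i/ is a high vowel immediately before /r/, so it lowers to [e]. /vjarariropairbed/ → vjarareropaerbed.
Rule 3 (intervocalic spirantization): /p/ is a stop between vowels /o/ and /a/, so it spirantizes to the fricative [f]. /vjarareropaerbed/ → vjararerofaerbed.

vjararerofaerbed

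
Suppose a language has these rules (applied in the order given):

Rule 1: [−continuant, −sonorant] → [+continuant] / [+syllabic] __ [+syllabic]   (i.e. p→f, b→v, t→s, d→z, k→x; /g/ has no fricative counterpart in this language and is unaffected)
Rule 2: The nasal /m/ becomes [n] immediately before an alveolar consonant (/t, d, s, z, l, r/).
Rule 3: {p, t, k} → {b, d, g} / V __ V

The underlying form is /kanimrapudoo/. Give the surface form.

kaninrafuzoo

Rule 1 (intervocalic spirantization): /p/ is a stop between vowels /a/ and /u/, so it spirantizes to the fricative [f]. /d/ is a stop between vowels /u/ and /o/, so it spirantizes to the fricative [z]. /kanimrapudoo/ → kanimrafuzoo.
Rule 2 (nasal place assimilation): /m/ precedes the alveolar consonant /r/, so it assimilates in place to [n]. /kanimrafuzoo/ → kaninrafuzoo.
Rule 3 (intervocalic voicing): no segment meets the environment; /kaninrafuzoo/ is unchanged.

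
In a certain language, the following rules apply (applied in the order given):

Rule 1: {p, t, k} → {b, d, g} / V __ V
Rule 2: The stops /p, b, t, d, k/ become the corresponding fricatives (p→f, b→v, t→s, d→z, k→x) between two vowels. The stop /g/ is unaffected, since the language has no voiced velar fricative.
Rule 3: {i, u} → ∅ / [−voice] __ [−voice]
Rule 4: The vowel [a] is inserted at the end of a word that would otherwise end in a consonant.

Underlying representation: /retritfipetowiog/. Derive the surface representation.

Rule 1 (intervocalic voicing): /p/ is a voiceless stop between vowels /i/ and /e/, so it voices to [b]. /t/ is a voiceless stop between vowels /e/ and /o/, so it voices to [d]. /retritfipetowiog/ → retritfibedowiog.
Rule 2 (intervocalic spirantization): /b/ is a stop between vowels /i/ and /e/, so it spirantizes to the fricative [v]. /d/ is a stop between vowels /e/ and /o/, so it spirantizes to the fricative [z]. /retritfibedowiog/ → retritfivezowiog.
Rule 3 (high vowel syncope): no segment meets the environment; /retritfivezowiog/ is unchanged.
Rule 4 (final a-epenthesis): the form ends in the consonant /g/, so [a] is inserted word-finally. /retritfivezowiog/ → retritfivezowioga.

retritfivezowioga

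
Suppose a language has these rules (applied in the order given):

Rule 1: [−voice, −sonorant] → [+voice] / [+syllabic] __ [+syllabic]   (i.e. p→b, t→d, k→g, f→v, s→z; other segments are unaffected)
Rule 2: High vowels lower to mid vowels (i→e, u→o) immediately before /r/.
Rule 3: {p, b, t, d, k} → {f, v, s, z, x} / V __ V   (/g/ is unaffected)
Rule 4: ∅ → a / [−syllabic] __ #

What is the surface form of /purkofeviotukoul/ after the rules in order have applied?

Rule 1 (intervocalic voicing): /f/ is a voiceless obstruent between vowels /o/ and /e/, so it voices to [v]. /t/ is a voiceless obstruent between vowels /o/ and /u/, so it voices to [d]. /k/ is a voiceless obstruent between vowels /u/ and /o/, so it voices to [g]. /purkofeviotukoul/ → purkoveviodugoul.
Rule 2 (pre-rhotic lowering): /u/ is a high vowel immediately before /r/, so it lowers to [o]. /purkoveviodugoul/ → porkoveviodugoul.
Rule 3 (intervocalic spirantization): /d/ is a stop between vowels /o/ and /u/, so it spirantizes to the fricative [z]. /porkoveviodugoul/ → porkoveviozugoul.
Rule 4 (final a-epenthesis): the form ends in the consonant /l/, so [a] is inserted word-finally. /porkoveviozugoul/ → porkoveviozugoula.

porkoveviozugoula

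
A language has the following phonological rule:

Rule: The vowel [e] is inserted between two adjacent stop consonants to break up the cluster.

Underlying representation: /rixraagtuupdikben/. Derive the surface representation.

rixraagetuupedikeben

/g/ and /t/ form a stop–stop cluster, so [e] is inserted between them.
/p/ and /d/ form a stop–stop cluster, so [e] is inserted between them.
/k/ and /b/ form a stop–stop cluster, so [e] is inserted between them.
Surface form: [rixraagetuupedikeben].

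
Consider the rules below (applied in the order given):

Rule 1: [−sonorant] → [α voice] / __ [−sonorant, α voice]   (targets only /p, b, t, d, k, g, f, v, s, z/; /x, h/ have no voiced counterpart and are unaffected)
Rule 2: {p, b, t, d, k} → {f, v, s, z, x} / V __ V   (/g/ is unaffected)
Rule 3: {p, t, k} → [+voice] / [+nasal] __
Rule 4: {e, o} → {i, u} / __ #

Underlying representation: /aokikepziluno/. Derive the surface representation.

Rule 1 (regressive voicing assimilation): /p/ precedes the voiced obstruent /z/, so it voices to [b] by assimilation. /aokikepziluno/ → aokikebziluno.
Rule 2 (intervocalic spirantization): /k/ is a stop between vowels /o/ and /i/, so it spirantizes to the fricative [x]. /k/ is a stop between vowels /i/ and /e/, so it spirantizes to the fricative [x]. /aokikebziluno/ → aoxixebziluno.
Rule 3 (post-nasal voicing): no segment meets the environment; /aoxixebziluno/ is unchanged.
Rule 4 (final vowel raising): /o/ is a mid vowel in word-final position, so it raises to [u]. /aoxixebziluno/ → aoxixebzilunu.

aoxixebzilunu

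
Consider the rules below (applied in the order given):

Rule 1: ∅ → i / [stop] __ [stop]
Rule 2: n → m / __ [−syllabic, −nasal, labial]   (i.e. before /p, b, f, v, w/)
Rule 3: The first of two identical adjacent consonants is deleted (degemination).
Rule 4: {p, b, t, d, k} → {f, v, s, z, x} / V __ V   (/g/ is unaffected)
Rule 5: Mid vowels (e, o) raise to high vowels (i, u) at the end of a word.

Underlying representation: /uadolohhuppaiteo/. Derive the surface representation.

Rule 1 (stop-cluster i-epenthesis): /p/ and /p/ form a stop–stop cluster, so [i] is inserted between them. /uadolohhuppaiteo/ → uadolohhupipaiteo.
Rule 2 (nasal place assimilation): no segment meets the environment; /uadolohhupipaiteo/ is unchanged.
Rule 3 (degemination): /hh/ is a geminate; the first /h/ deletes. /uadolohhupipaiteo/ → uadolohupipaiteo.
Rule 4 (intervocalic spirantization): /d/ is a stop between vowels /a/ and /o/, so it spirantizes to the fricative [z]. /p/ is a stop between vowels /u/ and /i/, so it spirantizes to the fricative [f]. /p/ is a stop between vowels /i/ and /a/, so it spirantizes to the fricative [f]. /t/ is a stop between vowels /i/ and /e/, so it spirantizes to the fricative [s]. /uadolohupipaiteo/ → uazolohufifaiseo.
Rule 5 (final vowel raising): /o/ is a mid vowel in word-final position, so it raises to [u]. /uazolohufifaiseo/ → uazolohufifaiseu.

uazolohufifaiseu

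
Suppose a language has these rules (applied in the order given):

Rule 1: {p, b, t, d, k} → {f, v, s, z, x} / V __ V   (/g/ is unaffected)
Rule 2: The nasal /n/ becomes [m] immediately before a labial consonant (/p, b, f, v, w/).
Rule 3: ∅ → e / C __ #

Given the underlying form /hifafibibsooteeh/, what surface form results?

Rule 1 (intervocalic spirantization): /b/ is a stop between vowels /i/ and /i/, so it spirantizes to the fricative [v]. /t/ is a stop between vowels /o/ and /e/, so it spirantizes to the fricative [s]. /hifafibibsooteeh/ → hifafivibsooseeh.
Rule 2 (nasal place assimilation): no segment meets the environment; /hifafivibsooseeh/ is unchanged.
Rule 3 (final e-epenthesis): the form ends in the consonant /h/, so [e] is inserted word-finally. /hifafivibsooseeh/ → hifafivibsooseehe.

hifafivibsooseehe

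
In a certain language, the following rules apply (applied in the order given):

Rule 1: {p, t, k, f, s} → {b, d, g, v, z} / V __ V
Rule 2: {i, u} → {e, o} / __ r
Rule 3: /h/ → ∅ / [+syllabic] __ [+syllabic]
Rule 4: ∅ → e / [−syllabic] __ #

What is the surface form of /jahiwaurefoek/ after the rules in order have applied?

Rule 1 (intervocalic voicing): /f/ is a voiceless obstruent between vowels /e/ and /o/, so it voices to [v]. /jahiwaurefoek/ → jahiwaurevoek.
Rule 2 (pre-rhotic lowering): /u/ is a high vowel immediately before /r/, so it lowers to [o]. /jahiwaurevoek/ → jahiwaorevoek.
Rule 3 (intervocalic h-deletion): /h/ occurs between vowels /a/ and /i/, so it deletes. /jahiwaorevoek/ → jaiwaorevoek.
Rule 4 (final e-epenthesis): the form ends in the consonant /k/, so [e] is inserted word-finally. /jaiwaorevoek/ → jaiwaorevoeke.

jaiwaorevoeke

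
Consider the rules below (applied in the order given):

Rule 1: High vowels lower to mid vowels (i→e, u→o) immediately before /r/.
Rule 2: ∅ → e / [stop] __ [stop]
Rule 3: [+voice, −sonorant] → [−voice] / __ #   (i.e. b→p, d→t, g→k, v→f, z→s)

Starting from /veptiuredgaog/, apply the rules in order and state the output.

Rule 1 (pre-rhotic lowering): /u/ is a high vowel immediately before /r/, so it lowers to [o]. /veptiuredgaog/ → veptioredgaog.
Rule 2 (stop-cluster e-epenthesis): /p/ and /t/ form a stop–stop cluster, so [e] is inserted between them. /d/ and /g/ form a stop–stop cluster, so [e] is inserted between them. /veptioredgaog/ → vepetioredegaog.
Rule 3 (final devoicing): /g/ is a voiced obstruent in word-final position, so it devoices to [k]. /vepetioredegaog/ → vepetioredegaok.

vepetioredegaok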